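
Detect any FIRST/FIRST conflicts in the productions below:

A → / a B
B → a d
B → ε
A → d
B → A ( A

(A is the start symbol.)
No FIRST/FIRST conflicts.

A FIRST/FIRST conflict occurs when two productions N → α and N → β for the same non-terminal have FIRST(α) ∩ FIRST(β) ≠ ∅ (with ε ∈ FIRST of a nullable right-hand side, so two nullable alternatives also conflict).

FIRST sets of the non-terminals at (or reachable through a nullable prefix from) the front of some alternative:
  FIRST(A) = { '/', 'd' }

Productions for A:
  A → / a B: FIRST = { '/' }
  A → d: FIRST = { 'd' }
Productions for B:
  B → a d: FIRST = { 'a' }
  B → ε: FIRST = { ε }
  B → A ( A: FIRST = { '/', 'd' }

All alternatives of each non-terminal have pairwise disjoint FIRST sets.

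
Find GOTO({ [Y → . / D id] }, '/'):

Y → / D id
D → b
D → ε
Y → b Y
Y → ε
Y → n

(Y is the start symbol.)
GOTO(I, '/') = CLOSURE({ [A → αX.β] : [A → α.Xβ] ∈ I, X = '/' })

Items with dot before '/', with the dot advanced:
  [Y → . / D id] → [Y → / . D id]
Closure of the advanced items:
  [Y → / . D id] has the dot before D: add [D → . b], [D → .]

GOTO = { [D → . b], [D → .], [Y → / . D id] }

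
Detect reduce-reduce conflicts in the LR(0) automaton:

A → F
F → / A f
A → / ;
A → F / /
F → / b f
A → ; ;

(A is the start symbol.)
A reduce-reduce conflict occurs when an LR(0) state has two complete items [A → α .] and [B → β .] — both call for a reduction, and with no lookahead the parser cannot choose between them.

Augment with A' → A and build the canonical LR(0) collection (I0 = CLOSURE({[A' → . A]}), then GOTO on every symbol after a dot until no new states appear). It has 13 states:
  I0: { [A → . / ;], [A → . ; ;], [A → . F / /], [A → . F], [A' → . A], [F → . / A f], [F → . / b f] }  — shift
  I1: { [A → . / ;], [A → . ; ;], [A → . F / /], [A → . F], [A → / . ;], [F → . / A f], [F → . / b f], [F → / . A f], [F → / . b f] }  — shift
  I2: { [A → ; . ;] }  — shift
  I3: { [A' → A .] }  — accept
  I4: { [A → F . / /], [A → F .] }  — shift, reduce
  I5: { [A → F / . /] }  — shift
  I6: { [A → F / / .] }  — reduce
  I7: { [A → ; ; .] }  — reduce
  I8: { [A → / ; .], [A → ; . ;] }  — shift, reduce
  I9: { [F → / A . f] }  — shift
  I10: { [F → / b . f] }  — shift
  I11: { [F → / b f .] }  — reduce
  I12: { [F → / A f .] }  — reduce

No state contains more than one complete item.

Answer: No reduce-reduce conflicts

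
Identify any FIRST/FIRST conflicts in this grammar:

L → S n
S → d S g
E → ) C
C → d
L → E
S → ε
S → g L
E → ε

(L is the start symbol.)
FIRST sets of the non-terminals at (or reachable through a nullable prefix from) the front of some alternative:
  FIRST(S) = { 'd', 'g', ε }
  FIRST(E) = { ')', ε }

Productions for L:
  L → S n: FIRST = { 'd', 'g', 'n' }
  L → E: FIRST = { ')', ε }
Productions for S:
  S → d S g: FIRST = { 'd' }
  S → ε: FIRST = { ε }
  S → g L: FIRST = { 'g' }
Productions for E:
  E → ) C: FIRST = { ')' }
  E → ε: FIRST = { ε }
C has only one production, so no FIRST/FIRST conflict is possible there.

All alternatives of each non-terminal have pairwise disjoint FIRST sets.

Answer: No FIRST/FIRST conflicts.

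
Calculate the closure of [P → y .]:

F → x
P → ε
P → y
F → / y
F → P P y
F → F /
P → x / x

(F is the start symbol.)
To compute CLOSURE, for each item [A → α.Bβ] where B is a non-terminal, add [B → .γ] for all productions B → γ; repeat for the newly added items until nothing changes.

Start with: [P → y .]
The dot is at the end, so nothing is added.

CLOSURE = { [P → y .] }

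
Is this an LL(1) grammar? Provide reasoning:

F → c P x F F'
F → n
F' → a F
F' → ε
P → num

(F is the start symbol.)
No. Predict set conflict for F': { 'a' }

Relevant sets:
  FOLLOW(F') = { $, 'a' }

For F:
  PREDICT(F → c P x F F') = { 'c' }
  PREDICT(F → n) = { 'n' }
For F':
  PREDICT(F' → a F) = { 'a' }
  PREDICT(F' → ε) = { $, 'a' }
P has a single production, so nothing to check there.

Conflict found: Predict set conflict for F': { 'a' }
The grammar is NOT LL(1).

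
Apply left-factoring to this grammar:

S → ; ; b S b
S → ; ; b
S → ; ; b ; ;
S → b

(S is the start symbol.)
Left-factoring transforms A → αβ₁ | αβ₂ into A → αA' and A' → β₁ | β₂
(α is the longest common prefix among the alternatives). Repeat until
no nonterminal has two alternatives with a common prefix.

Round 1: S has alternatives sharing prefix '; ; b'. Introduce S': S → ; ; b S'
  Add: S' → S b
  Add: S' → ε
  Add: S' → ; ;

No remaining common prefixes — done.

Resulting grammar:
S → ; ; b S'
S' → S b
S' → ε
S' → ; ;
S → b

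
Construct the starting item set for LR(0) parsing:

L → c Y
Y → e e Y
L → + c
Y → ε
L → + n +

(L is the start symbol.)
{ [L → . + c], [L → . + n +], [L → . c Y], [L' → . L] }

First, augment the grammar with L' → L
I₀ = CLOSURE({ [L' → . L] }):
  [L' → . L] has the dot before L: add [L → . c Y], [L → . + c], [L → . + n +]
No further items can be added.

I₀ = { [L → . + c], [L → . + n +], [L → . c Y], [L' → . L] }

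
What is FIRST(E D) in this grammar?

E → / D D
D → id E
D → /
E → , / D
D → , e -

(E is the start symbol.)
{ ',', '/' }

FIRST sets of the non-terminals involved (from the grammar, by fixed-point iteration):
  FIRST(E) = { ',', '/' }

To compute FIRST(E D), process the symbols left to right:
Symbol E is a non-terminal. Add FIRST(E) \ {ε} = { ',', '/' }
E is not nullable (ε ∉ FIRST(E)), so stop here.
FIRST(E D) = { ',', '/' }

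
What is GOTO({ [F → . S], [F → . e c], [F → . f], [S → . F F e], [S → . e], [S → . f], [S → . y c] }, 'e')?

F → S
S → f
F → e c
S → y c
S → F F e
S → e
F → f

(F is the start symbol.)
{ [F → e . c], [S → e .] }

GOTO(I, 'e') = CLOSURE({ [A → αX.β] : [A → α.Xβ] ∈ I, X = 'e' })

Items with dot before 'e', with the dot advanced:
  [F → . e c] → [F → e . c]
  [S → . e] → [S → e .]
Closure adds nothing (no advanced item has the dot before a non-terminal).

GOTO = { [F → e . c], [S → e .] }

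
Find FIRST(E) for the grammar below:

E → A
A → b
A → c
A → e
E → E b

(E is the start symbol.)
{ 'b', 'c', 'e' }

To compute FIRST(E), examine every production with E on the left-hand side, reading each right-hand side left to right until a non-nullable symbol is reached.

FIRST sets of the other non-terminals involved (by the same procedure, iterated to a fixed point):
  FIRST(A) = { 'b', 'c', 'e' }

From E → A:
  - A is a non-terminal: add FIRST(A) \ {ε} = { 'b', 'c', 'e' }
    A is not nullable, so stop
From E → E b:
  - E is the symbol being defined: contributes nothing new
    E is not nullable, so stop

Collecting: FIRST(E) = { 'b', 'c', 'e' }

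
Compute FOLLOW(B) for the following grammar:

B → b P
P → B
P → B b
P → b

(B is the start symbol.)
{ $, 'b' }

B is the start symbol, so $ ∈ FOLLOW(B).
In P → B: B is at the end, add FOLLOW(P)
In P → B b: B is followed by b, add FIRST(b) \ {ε} = { 'b' }

The FOLLOW sets referred to above (computed the same way, to a fixed point):
  FOLLOW(P) = { $, 'b' }

Taking the union: FOLLOW(B) = { $, 'b' }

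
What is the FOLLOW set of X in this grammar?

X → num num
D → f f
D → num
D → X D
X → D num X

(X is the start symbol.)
{ $, 'f', 'num' }

X is the start symbol, so $ ∈ FOLLOW(X).
In D → X D: X is followed by D, add FIRST(D) \ {ε} = { 'f', 'num' }
In X → D num X: X is at the end; this adds FOLLOW(X) to itself — nothing new

Taking the union: FOLLOW(X) = { $, 'f', 'num' }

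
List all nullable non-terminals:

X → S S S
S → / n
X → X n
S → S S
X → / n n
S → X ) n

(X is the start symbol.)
A non-terminal is nullable if it can derive ε (the empty string): either it has an ε-production, or it has a production whose right-hand side consists entirely of nullable non-terminals.

There are no ε-productions, so no non-terminal can derive ε.
No non-terminals are nullable.

Answer: None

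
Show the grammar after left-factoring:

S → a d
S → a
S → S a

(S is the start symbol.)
S → a S'
S' → d
S' → ε
S → S a

Left-factoring transforms A → αβ₁ | αβ₂ into A → αA' and A' → β₁ | β₂
(α is the longest common prefix among the alternatives). Repeat until
no nonterminal has two alternatives with a common prefix.

Round 1: S has alternatives sharing prefix 'a'. Introduce S': S → a S'
  Add: S' → d
  Add: S' → ε

No remaining common prefixes — done.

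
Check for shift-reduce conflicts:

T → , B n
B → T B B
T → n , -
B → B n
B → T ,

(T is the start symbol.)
Yes — I8: [B → T , .] vs [T → . , B n]; I10: [B → T B B .] vs [B → B . n]; I11: [B → B n .] vs [T → n . , -]

A shift-reduce conflict occurs when an LR(0) state has both:
  - a complete (reduce) item [A → α .] (dot at the end), and
  - a shift item [B → β . c γ] (dot before a terminal).

Augment with T' → T and build the canonical LR(0) collection (I0 = CLOSURE({[T' → . T]}), then GOTO on every symbol after a dot until no new states appear). It has 14 states:
  I0: { [T → . , B n], [T → . n , -], [T' → . T] }  — shift
  I1: { [B → . B n], [B → . T ,], [B → . T B B], [T → , . B n], [T → . , B n], [T → . n , -] }  — shift
  I2: { [T' → T .] }  — accept
  I3: { [T → n . , -] }  — shift
  I4: { [T → n , . -] }  — shift
  I5: { [T → n , - .] }  — reduce
  I6: { [B → B . n], [T → , B . n] }  — shift
  I7: { [B → . B n], [B → . T ,], [B → . T B B], [B → T . ,], [B → T . B B], [T → . , B n], [T → . n , -] }  — shift
  I8: { [B → . B n], [B → . T ,], [B → . T B B], [B → T , .], [T → , . B n], [T → . , B n], [T → . n , -] }  — shift, reduce
  I9: { [B → . B n], [B → . T ,], [B → . T B B], [B → B . n], [B → T B . B], [T → . , B n], [T → . n , -] }  — shift
  I10: { [B → B . n], [B → T B B .] }  — shift, reduce
  I11: { [B → B n .], [T → n . , -] }  — shift, reduce
  I12: { [B → B n .] }  — reduce
  I13: { [B → B n .], [T → , B n .] }  — 2 reduces

I8 contains reduce item [B → T , .] and shift items [T → . , B n], [T → . n , -] — shift-reduce conflict.
I10 contains reduce item [B → T B B .] and shift item [B → B . n] — shift-reduce conflict.
I11 contains reduce item [B → B n .] and shift item [T → n . , -] — shift-reduce conflict.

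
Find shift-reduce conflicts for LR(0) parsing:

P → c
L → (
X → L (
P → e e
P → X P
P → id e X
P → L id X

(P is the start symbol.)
Augment with P' → P and build the canonical LR(0) collection (I0 = CLOSURE({[P' → . P]}), then GOTO on every symbol after a dot until no new states appear). It has 16 states:
  I0: { [L → . (], [P → . L id X], [P → . X P], [P → . c], [P → . e e], [P → . id e X], [P' → . P], [X → . L (] }  — shift
  I1: { [L → ( .] }  — reduce
  I2: { [P → L . id X], [X → L . (] }  — shift
  I3: { [P' → P .] }  — accept
  I4: { [L → . (], [P → . L id X], [P → . X P], [P → . c], [P → . e e], [P → . id e X], [P → X . P], [X → . L (] }  — shift
  I5: { [P → c .] }  — reduce
  I6: { [P → e . e] }  — shift
  I7: { [P → id . e X] }  — shift
  I8: { [L → . (], [P → id e . X], [X → . L (] }  — shift
  I9: { [X → L . (] }  — shift
  I10: { [P → id e X .] }  — reduce
  I11: { [X → L ( .] }  — reduce
  I12: { [P → e e .] }  — reduce
  I13: { [P → X P .] }  — reduce
  I14: { [L → . (], [P → L id . X], [X → . L (] }  — shift
  I15: { [P → L id X .] }  — reduce

No state contains both a complete item and a shift item.

Answer: No shift-reduce conflicts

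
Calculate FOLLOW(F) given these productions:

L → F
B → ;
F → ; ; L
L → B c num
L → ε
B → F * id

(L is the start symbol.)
To compute FOLLOW(F), find every occurrence of F on a right-hand side N → α F β: add FIRST(β) \ {ε}, and if β is empty or nullable also add FOLLOW(N). Iterate to a fixed point.

In L → F: F is at the end, add FOLLOW(L)
In B → F * id: F is followed by '*' id, add FIRST('*' id) \ {ε} = { '*' }

The FOLLOW sets referred to above (computed the same way, to a fixed point):
  FOLLOW(L) = { $, '*' }

Taking the union: FOLLOW(F) = { $, '*' }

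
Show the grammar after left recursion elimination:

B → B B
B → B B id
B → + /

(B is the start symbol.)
B is directly left-recursive. The standard transformation for
  A → A α₁ | ... | A α_m | β₁ | ... | β_n
is
  A  → β₁ A' | ... | β_n A'
  A' → α₁ A' | ... | α_m A' | ε

B → + / becomes B → + / B'
B → B B becomes B' → B B'
B → B B id becomes B' → B id B'
Add B' → ε

Resulting grammar:
B → + / B'
B' → B B'
B' → B id B'
B' → ε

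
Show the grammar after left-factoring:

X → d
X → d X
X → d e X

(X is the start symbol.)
X → d X'
X' → ε
X' → X
X' → e X

Left-factoring transforms A → αβ₁ | αβ₂ into A → αA' and A' → β₁ | β₂
(α is the longest common prefix among the alternatives). Repeat until
no nonterminal has two alternatives with a common prefix.

Round 1: X has alternatives sharing prefix 'd'. Introduce X': X → d X'
  Add: X' → ε
  Add: X' → X
  Add: X' → e X

No remaining common prefixes — done.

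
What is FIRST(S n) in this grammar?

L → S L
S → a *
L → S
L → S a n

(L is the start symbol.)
{ 'a' }

FIRST sets of the non-terminals involved (from the grammar, by fixed-point iteration):
  FIRST(S) = { 'a' }

To compute FIRST(S n), process the symbols left to right:
Symbol S is a non-terminal. Add FIRST(S) \ {ε} = { 'a' }
S is not nullable (ε ∉ FIRST(S)), so stop here.
FIRST(S n) = { 'a' }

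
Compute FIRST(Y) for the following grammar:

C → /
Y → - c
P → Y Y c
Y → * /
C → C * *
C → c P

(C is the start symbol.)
{ '*', '-' }

To compute FIRST(Y), examine every production with Y on the left-hand side, reading each right-hand side left to right until a non-nullable symbol is reached.

From Y → - c:
  - '-' is a terminal: add '-' and stop
From Y → * /:
  - '*' is a terminal: add '*' and stop

Collecting: FIRST(Y) = { '*', '-' }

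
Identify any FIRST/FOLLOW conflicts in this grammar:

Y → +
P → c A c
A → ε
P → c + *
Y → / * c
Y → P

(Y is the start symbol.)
A FIRST/FOLLOW conflict occurs when a non-terminal N has a nullable alternative N → β (β ⇒* ε) and another alternative N → α with FIRST(α) ∩ FOLLOW(N) ≠ ∅: on such a lookahead the parser cannot decide between expanding α and letting N vanish via β.

Nullable non-terminals: A.
A has a nullable alternative but only one production, so nothing to check.

P, Y have no nullable alternative, so no FIRST/FOLLOW check is needed there.

No FIRST/FOLLOW conflicts found.

Answer: No FIRST/FOLLOW conflicts.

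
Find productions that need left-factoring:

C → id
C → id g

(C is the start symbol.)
Yes, C has productions with common prefix 'id'

Left-factoring is needed when two productions for the same non-terminal
share a common prefix on the right-hand side.

Productions for C:
  C → id
  C → id g

Found common prefix 'id' in productions for C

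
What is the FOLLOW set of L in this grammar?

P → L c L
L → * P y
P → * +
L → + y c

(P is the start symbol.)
To compute FOLLOW(L), find every occurrence of L on a right-hand side N → α L β: add FIRST(β) \ {ε}, and if β is empty or nullable also add FOLLOW(N). Iterate to a fixed point.

In P → L c L: L is followed by c L, add FIRST(c L) \ {ε} = { 'c' }
In P → L c L: L is at the end, add FOLLOW(P)

The FOLLOW sets referred to above (computed the same way, to a fixed point):
  FOLLOW(P) = { $, 'y' }

Taking the union: FOLLOW(L) = { $, 'c', 'y' }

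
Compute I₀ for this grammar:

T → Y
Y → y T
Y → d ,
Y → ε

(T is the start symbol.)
First, augment the grammar with T' → T
I₀ = CLOSURE({ [T' → . T] }):
  [T' → . T] has the dot before T: add [T → . Y]
  [T → . Y] has the dot before Y: add [Y → . y T], [Y → . d ,], [Y → .]
No further items can be added.

I₀ = { [T → . Y], [T' → . T], [Y → . d ,], [Y → . y T], [Y → .] }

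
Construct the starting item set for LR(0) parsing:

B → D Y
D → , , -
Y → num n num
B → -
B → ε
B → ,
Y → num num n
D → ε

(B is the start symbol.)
First, augment the grammar with B' → B
I₀ = CLOSURE({ [B' → . B] }):
  [B' → . B] has the dot before B: add [B → . D Y], [B → . -], [B → .], [B → . ,]
  [B → . D Y] has the dot before D: add [D → . , , -], [D → .]
No further items can be added.

I₀ = { [B → . ,], [B → . -], [B → . D Y], [B → .], [B' → . B], [D → . , , -], [D → .] }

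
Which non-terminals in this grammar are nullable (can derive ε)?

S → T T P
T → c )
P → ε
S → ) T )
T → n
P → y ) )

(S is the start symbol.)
{ 'P' }

A non-terminal is nullable if it can derive ε (the empty string): either it has an ε-production, or it has a production whose right-hand side consists entirely of nullable non-terminals.

ε-productions: P → ε
So P is immediately nullable.
No further non-terminal can be added: every production for the remaining non-terminals contains a terminal or a non-nullable non-terminal.
Nullable = { 'P' }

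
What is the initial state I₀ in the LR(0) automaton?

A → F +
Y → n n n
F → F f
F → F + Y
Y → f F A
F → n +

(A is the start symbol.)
{ [A → . F +], [A' → . A], [F → . F + Y], [F → . F f], [F → . n +] }

First, augment the grammar with A' → A
I₀ = CLOSURE({ [A' → . A] }):
  [A' → . A] has the dot before A: add [A → . F +]
  [A → . F +] has the dot before F: add [F → . F f], [F → . F + Y], [F → . n +]
No further items can be added.

I₀ = { [A → . F +], [A' → . A], [F → . F + Y], [F → . F f], [F → . n +] }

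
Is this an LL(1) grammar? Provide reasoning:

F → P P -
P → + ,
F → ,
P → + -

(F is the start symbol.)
No. Predict set conflict for P: { '+' }

A grammar is LL(1) if for each non-terminal N with multiple productions, the predict sets of those productions are pairwise disjoint, where PREDICT(N → α) = (FIRST(α) \ {ε}) ∪ (FOLLOW(N) if α ⇒* ε).

Relevant sets:
  FIRST(P) = { '+' }

For F:
  PREDICT(F → P P '-') = { '+' }
  PREDICT(F → ',') = { ',' }
For P:
  PREDICT(P → '+' ',') = { '+' }
  PREDICT(P → '+' '-') = { '+' }

Conflict found: Predict set conflict for P: { '+' }
The grammar is NOT LL(1).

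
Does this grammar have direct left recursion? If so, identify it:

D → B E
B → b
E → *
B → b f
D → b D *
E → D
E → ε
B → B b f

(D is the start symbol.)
Direct left recursion occurs when N → N α for some non-terminal N (the right-hand side begins with the left-hand side itself).

D → B E: starts with B
B → b: starts with b
E → *: starts with '*'
B → b f: starts with b
D → b D *: starts with b
E → D: starts with D
E → ε: starts with ε
B → B b f: LEFT RECURSIVE (starts with B)

The grammar has direct left recursion on: B.

Answer: Yes, B is left-recursive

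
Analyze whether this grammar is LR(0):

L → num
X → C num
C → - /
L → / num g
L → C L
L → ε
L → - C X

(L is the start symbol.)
A grammar is LR(0) if no state in the canonical LR(0) collection has:
  - both a shift item (dot before a terminal) and a complete item (shift-reduce conflict), or
  - two or more complete items (reduce-reduce conflict; the accept item [L' → L .] counts as a complete item here).

Augment with L' → L and build the canonical LR(0) collection (I0 = CLOSURE({[L' → . L]}), then GOTO on every symbol after a dot until no new states appear). It has 15 states:
  I0: { [C → . - /], [L → . - C X], [L → . / num g], [L → . C L], [L → . num], [L → .], [L' → . L] }  — shift, reduce
  I1: { [C → - . /], [C → . - /], [L → - . C X] }  — shift
  I2: { [L → / . num g] }  — shift
  I3: { [C → . - /], [L → . - C X], [L → . / num g], [L → . C L], [L → . num], [L → .], [L → C . L] }  — shift, reduce
  I4: { [L' → L .] }  — accept
  I5: { [L → num .] }  — reduce
  I6: { [L → C L .] }  — reduce
  I7: { [L → / num . g] }  — shift
  I8: { [L → / num g .] }  — reduce
  I9: { [C → - . /] }  — shift
  I10: { [C → - / .] }  — reduce
  I11: { [C → . - /], [L → - C . X], [X → . C num] }  — shift
  I12: { [X → C . num] }  — shift
  I13: { [L → - C X .] }  — reduce
  I14: { [X → C num .] }  — reduce

Conflict in state I0:
  Shift-reduce conflict between [L → .] and [C → . - /]
So the grammar is NOT LR(0).

Answer: No. Shift-reduce conflict between [L → .] and [C → . - /]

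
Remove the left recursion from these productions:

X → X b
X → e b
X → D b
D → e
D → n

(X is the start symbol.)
X → e b X'
X → D b X'
X' → b X'
X' → ε
D → e
D → n

X is directly left-recursive. The standard transformation for
  A → A α₁ | ... | A α_m | β₁ | ... | β_n
is
  A  → β₁ A' | ... | β_n A'
  A' → α₁ A' | ... | α_m A' | ε

X → e b becomes X → e b X'
X → D b becomes X → D b X'
X → X b becomes X' → b X'
Add X' → ε

Productions for other non-terminals are unchanged:
  D → e
  D → n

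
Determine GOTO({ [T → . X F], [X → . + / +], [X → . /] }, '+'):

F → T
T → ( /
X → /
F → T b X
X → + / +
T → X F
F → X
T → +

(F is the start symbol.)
GOTO(I, '+') = CLOSURE({ [A → αX.β] : [A → α.Xβ] ∈ I, X = '+' })

Items with dot before '+', with the dot advanced:
  [X → . + / +] → [X → + . / +]
Closure adds nothing (no advanced item has the dot before a non-terminal).

GOTO = { [X → + . / +] }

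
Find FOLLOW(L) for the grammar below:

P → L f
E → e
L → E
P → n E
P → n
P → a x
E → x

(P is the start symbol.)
In P → L f: L is followed by f, add FIRST(f) \ {ε} = { 'f' }

Taking the union: FOLLOW(L) = { 'f' }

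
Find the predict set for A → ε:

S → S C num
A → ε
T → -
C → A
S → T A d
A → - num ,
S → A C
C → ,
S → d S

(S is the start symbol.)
PREDICT(A → ε) = (FIRST(RHS) \ {ε}) ∪ (FOLLOW(A) if ε ∈ FIRST(RHS), i.e. RHS ⇒* ε)
The right-hand side is ε (FIRST(ε) = { ε }), so the predict set is FOLLOW(A) = { $, ',', '-', 'd', 'num' }
PREDICT(A → ε) = { $, ',', '-', 'd', 'num' }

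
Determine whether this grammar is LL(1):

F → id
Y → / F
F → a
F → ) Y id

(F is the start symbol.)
Yes, the grammar is LL(1).

For F:
  PREDICT(F → id) = { 'id' }
  PREDICT(F → a) = { 'a' }
  PREDICT(F → ')' Y id) = { ')' }
Y has a single production, so nothing to check there.

All predict sets are disjoint. The grammar IS LL(1).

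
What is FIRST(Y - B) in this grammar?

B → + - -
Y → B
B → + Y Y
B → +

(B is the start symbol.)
{ '+' }

FIRST sets of the non-terminals involved (from the grammar, by fixed-point iteration):
  FIRST(Y) = { '+' }

To compute FIRST(Y - B), process the symbols left to right:
Symbol Y is a non-terminal. Add FIRST(Y) \ {ε} = { '+' }
Y is not nullable (ε ∉ FIRST(Y)), so stop here.
FIRST(Y - B) = { '+' }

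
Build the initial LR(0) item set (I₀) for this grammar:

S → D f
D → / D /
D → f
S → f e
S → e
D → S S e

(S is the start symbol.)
First, augment the grammar with S' → S
I₀ = CLOSURE({ [S' → . S] }):
  [S' → . S] has the dot before S: add [S → . D f], [S → . f e], [S → . e]
  [S → . D f] has the dot before D: add [D → . / D /], [D → . f], [D → . S S e]
No further items can be added.

I₀ = { [D → . / D /], [D → . S S e], [D → . f], [S → . D f], [S → . e], [S → . f e], [S' → . S] }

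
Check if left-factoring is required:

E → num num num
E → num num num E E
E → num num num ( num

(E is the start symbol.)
Left-factoring is needed when two productions for the same non-terminal
share a common prefix on the right-hand side.

Productions for E:
  E → num num num
  E → num num num E E
  E → num num num ( num

Found common prefix 'num num num' in productions for E

Answer: Yes, E has productions with common prefix 'num num num'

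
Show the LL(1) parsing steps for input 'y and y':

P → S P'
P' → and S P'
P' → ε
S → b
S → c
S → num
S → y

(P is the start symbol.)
Stack is shown with the top on the left.

Stack       Input      Action
-----------------------------
P $         y and y $  output P → S P'
S P' $      y and y $  output S → y
y P' $      y and y $  match 'y'
P' $        and y $    output P' → and S P'
and S P' $  and y $    match 'and'
S P' $      y $        output S → y
y P' $      y $        match 'y'
P' $        $          output P' → ε
$           $          accept

The string is accepted.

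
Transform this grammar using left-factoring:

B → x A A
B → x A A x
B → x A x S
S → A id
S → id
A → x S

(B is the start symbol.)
Left-factoring transforms A → αβ₁ | αβ₂ into A → αA' and A' → β₁ | β₂
(α is the longest common prefix among the alternatives). Repeat until
no nonterminal has two alternatives with a common prefix.

Round 1: B has alternatives sharing prefix 'x A'. Introduce B': B → x A B'
  Add: B' → A
  Add: B' → A x
  Add: B' → x S

Round 2: B' has alternatives sharing prefix 'A'. Introduce B'': B' → A B''
  Add: B'' → ε
  Add: B'' → x

No remaining common prefixes — done.

Resulting grammar:
B → x A B'
B' → A B''
B'' → ε
B'' → x
B' → x S
S → A id
S → id
A → x S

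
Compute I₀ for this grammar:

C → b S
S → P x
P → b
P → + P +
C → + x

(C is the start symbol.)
{ [C → . + x], [C → . b S], [C' → . C] }

First, augment the grammar with C' → C
I₀ = CLOSURE({ [C' → . C] }):
  [C' → . C] has the dot before C: add [C → . b S], [C → . + x]
No further items can be added.

I₀ = { [C → . + x], [C → . b S], [C' → . C] }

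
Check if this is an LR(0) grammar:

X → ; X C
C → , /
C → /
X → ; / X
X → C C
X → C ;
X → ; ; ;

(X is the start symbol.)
No. Shift-reduce conflict between [C → / .] and [C → . , /]

A grammar is LR(0) if no state in the canonical LR(0) collection has:
  - both a shift item (dot before a terminal) and a complete item (shift-reduce conflict), or
  - two or more complete items (reduce-reduce conflict; the accept item [X' → X .] counts as a complete item here).

Augment with X' → X and build the canonical LR(0) collection (I0 = CLOSURE({[X' → . X]}), then GOTO on every symbol after a dot until no new states appear). It has 15 states:
  I0: { [C → . , /], [C → . /], [X → . ; / X], [X → . ; ; ;], [X → . ; X C], [X → . C ;], [X → . C C], [X' → . X] }  — shift
  I1: { [C → , . /] }  — shift
  I2: { [C → / .] }  — reduce
  I3: { [C → . , /], [C → . /], [X → . ; / X], [X → . ; ; ;], [X → . ; X C], [X → . C ;], [X → . C C], [X → ; . / X], [X → ; . ; ;], [X → ; . X C] }  — shift
  I4: { [C → . , /], [C → . /], [X → C . ;], [X → C . C] }  — shift
  I5: { [X' → X .] }  — accept
  I6: { [X → C ; .] }  — reduce
  I7: { [X → C C .] }  — reduce
  I8: { [C → . , /], [C → . /], [C → / .], [X → . ; / X], [X → . ; ; ;], [X → . ; X C], [X → . C ;], [X → . C C], [X → ; / . X] }  — shift, reduce
  I9: { [C → . , /], [C → . /], [X → . ; / X], [X → . ; ; ;], [X → . ; X C], [X → . C ;], [X → . C C], [X → ; . / X], [X → ; . ; ;], [X → ; . X C], [X → ; ; . ;] }  — shift
  I10: { [C → . , /], [C → . /], [X → ; X . C] }  — shift
  I11: { [X → ; X C .] }  — reduce
  I12: { [C → . , /], [C → . /], [X → . ; / X], [X → . ; ; ;], [X → . ; X C], [X → . C ;], [X → . C C], [X → ; . / X], [X → ; . ; ;], [X → ; . X C], [X → ; ; . ;], [X → ; ; ; .] }  — shift, reduce
  I13: { [X → ; / X .] }  — reduce
  I14: { [C → , / .] }  — reduce

Conflict in state I8:
  Shift-reduce conflict between [C → / .] and [C → . , /]
So the grammar is NOT LR(0).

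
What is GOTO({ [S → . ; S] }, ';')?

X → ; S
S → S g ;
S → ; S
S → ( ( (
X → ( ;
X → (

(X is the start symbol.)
GOTO(I, ';') = CLOSURE({ [A → αX.β] : [A → α.Xβ] ∈ I, X = ';' })

Items with dot before ';', with the dot advanced:
  [S → . ; S] → [S → ; . S]
Closure of the advanced items:
  [S → ; . S] has the dot before S: add [S → . S g ;], [S → . ; S], [S → . ( ( (]

GOTO = { [S → . ( ( (], [S → . ; S], [S → . S g ;], [S → ; . S] }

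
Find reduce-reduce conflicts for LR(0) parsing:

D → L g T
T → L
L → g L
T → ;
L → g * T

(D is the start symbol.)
A reduce-reduce conflict occurs when an LR(0) state has two complete items [A → α .] and [B → β .] — both call for a reduction, and with no lookahead the parser cannot choose between them.

Augment with D' → D and build the canonical LR(0) collection (I0 = CLOSURE({[D' → . D]}), then GOTO on every symbol after a dot until no new states appear). It has 11 states:
  I0: { [D → . L g T], [D' → . D], [L → . g * T], [L → . g L] }  — shift
  I1: { [D' → D .] }  — accept
  I2: { [D → L . g T] }  — shift
  I3: { [L → . g * T], [L → . g L], [L → g . * T], [L → g . L] }  — shift
  I4: { [L → . g * T], [L → . g L], [L → g * . T], [T → . ;], [T → . L] }  — shift
  I5: { [L → g L .] }  — reduce
  I6: { [T → ; .] }  — reduce
  I7: { [T → L .] }  — reduce
  I8: { [L → g * T .] }  — reduce
  I9: { [D → L g . T], [L → . g * T], [L → . g L], [T → . ;], [T → . L] }  — shift
  I10: { [D → L g T .] }  — reduce

No state contains more than one complete item.

Answer: No reduce-reduce conflicts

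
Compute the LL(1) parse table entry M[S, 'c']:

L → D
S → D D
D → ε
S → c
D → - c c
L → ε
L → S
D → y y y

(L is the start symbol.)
To find M[S, 'c'], we find productions for S where 'c' is in the predict set (PREDICT(N → α) = (FIRST(α) \ {ε}) ∪ (FOLLOW(N) if α ⇒* ε)).

Relevant sets:
  FIRST(D) = { '-', 'y', ε }
  FOLLOW(S) = { $ }

S → D D: PREDICT = { $, '-', 'y' }
S → c: PREDICT = { 'c' }
  'c' is in predict set, so this production goes in M[S, 'c']

M[S, 'c'] = S → c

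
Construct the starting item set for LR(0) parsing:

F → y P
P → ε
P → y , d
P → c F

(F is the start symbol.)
{ [F → . y P], [F' → . F] }

First, augment the grammar with F' → F
I₀ = CLOSURE({ [F' → . F] }):
  [F' → . F] has the dot before F: add [F → . y P]
No further items can be added.

I₀ = { [F → . y P], [F' → . F] }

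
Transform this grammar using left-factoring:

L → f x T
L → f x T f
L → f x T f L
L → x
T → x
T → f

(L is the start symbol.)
L → f x T L'
L' → ε
L' → f L''
L'' → ε
L'' → L
L → x
T → x
T → f

Left-factoring transforms A → αβ₁ | αβ₂ into A → αA' and A' → β₁ | β₂
(α is the longest common prefix among the alternatives). Repeat until
no nonterminal has two alternatives with a common prefix.

Round 1: L has alternatives sharing prefix 'f x T'. Introduce L': L → f x T L'
  Add: L' → ε
  Add: L' → f
  Add: L' → f L

Round 2: L' has alternatives sharing prefix 'f'. Introduce L'': L' → f L''
  Add: L'' → ε
  Add: L'' → L

No remaining common prefixes — done.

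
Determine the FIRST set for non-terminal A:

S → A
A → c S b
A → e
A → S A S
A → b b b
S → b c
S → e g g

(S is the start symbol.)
To compute FIRST(A), examine every production with A on the left-hand side, reading each right-hand side left to right until a non-nullable symbol is reached.

FIRST sets of the other non-terminals involved (by the same procedure, iterated to a fixed point):
  FIRST(S) = { 'b', 'c', 'e' }

From A → c S b:
  - c is a terminal: add 'c' and stop
From A → e:
  - e is a terminal: add 'e' and stop
From A → S A S:
  - S is a non-terminal: add FIRST(S) \ {ε} = { 'b', 'c', 'e' }
    S is not nullable, so stop
From A → b b b:
  - b is a terminal: add 'b' and stop

Collecting: FIRST(A) = { 'b', 'c', 'e' }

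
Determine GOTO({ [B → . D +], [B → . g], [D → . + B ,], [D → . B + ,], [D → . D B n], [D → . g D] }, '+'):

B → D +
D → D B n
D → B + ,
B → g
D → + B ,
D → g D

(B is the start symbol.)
{ [B → . D +], [B → . g], [D → + . B ,], [D → . + B ,], [D → . B + ,], [D → . D B n], [D → . g D] }

GOTO(I, '+') = CLOSURE({ [A → αX.β] : [A → α.Xβ] ∈ I, X = '+' })

Items with dot before '+', with the dot advanced:
  [D → . + B ,] → [D → + . B ,]
Closure of the advanced items:
  [D → + . B ,] has the dot before B: add [B → . D +], [B → . g]
  [B → . D +] has the dot before D: add [D → . D B n], [D → . B + ,], [D → . + B ,], [D → . g D]

GOTO = { [B → . D +], [B → . g], [D → + . B ,], [D → . + B ,], [D → . B + ,], [D → . D B n], [D → . g D] }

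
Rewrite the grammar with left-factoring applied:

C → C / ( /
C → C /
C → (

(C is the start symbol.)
Left-factoring transforms A → αβ₁ | αβ₂ into A → αA' and A' → β₁ | β₂
(α is the longest common prefix among the alternatives). Repeat until
no nonterminal has two alternatives with a common prefix.

Round 1: C has alternatives sharing prefix 'C /'. Introduce C': C → C / C'
  Add: C' → ( /
  Add: C' → ε

No remaining common prefixes — done.

Resulting grammar:
C → C / C'
C' → ( /
C' → ε
C → (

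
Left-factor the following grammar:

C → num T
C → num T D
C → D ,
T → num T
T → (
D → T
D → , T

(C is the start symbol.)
C → num T C'
C' → ε
C' → D
C → D ,
T → num T
T → (
D → T
D → , T

Left-factoring transforms A → αβ₁ | αβ₂ into A → αA' and A' → β₁ | β₂
(α is the longest common prefix among the alternatives). Repeat until
no nonterminal has two alternatives with a common prefix.

Round 1: C has alternatives sharing prefix 'num T'. Introduce C': C → num T C'
  Add: C' → ε
  Add: C' → D

No remaining common prefixes — done.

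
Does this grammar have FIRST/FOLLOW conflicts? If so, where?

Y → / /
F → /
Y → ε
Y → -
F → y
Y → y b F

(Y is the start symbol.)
No FIRST/FOLLOW conflicts.

Nullable non-terminals: Y.

Y: nullable alternative(s) Y → ε; FOLLOW(Y) = { $ }
  Y → / /: FIRST \ {ε} = { '/' } — disjoint from FOLLOW(Y)
  Y → ε: FIRST \ {ε} = { } — this is the only nullable alternative, skip
  Y → -: FIRST \ {ε} = { '-' } — disjoint from FOLLOW(Y)
  Y → y b F: FIRST \ {ε} = { 'y' } — disjoint from FOLLOW(Y)

F has no nullable alternative, so no FIRST/FOLLOW check is needed there.

No FIRST/FOLLOW conflicts found.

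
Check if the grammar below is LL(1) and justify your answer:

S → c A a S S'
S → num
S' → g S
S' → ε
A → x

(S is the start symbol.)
No. Predict set conflict for S': { 'g' }

A grammar is LL(1) if for each non-terminal N with multiple productions, the predict sets of those productions are pairwise disjoint, where PREDICT(N → α) = (FIRST(α) \ {ε}) ∪ (FOLLOW(N) if α ⇒* ε).

Relevant sets:
  FOLLOW(S') = { $, 'g' }

For S:
  PREDICT(S → c A a S S') = { 'c' }
  PREDICT(S → num) = { 'num' }
For S':
  PREDICT(S' → g S) = { 'g' }
  PREDICT(S' → ε) = { $, 'g' }
A has a single production, so nothing to check there.

Conflict found: Predict set conflict for S': { 'g' }
The grammar is NOT LL(1).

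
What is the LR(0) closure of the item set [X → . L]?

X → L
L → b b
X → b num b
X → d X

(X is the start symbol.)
To compute CLOSURE, for each item [A → α.Bβ] where B is a non-terminal, add [B → .γ] for all productions B → γ; repeat for the newly added items until nothing changes.

Start with: [X → . L]
  [X → . L] has the dot before L: add [L → . b b]
No further items can be added.

CLOSURE = { [L → . b b], [X → . L] }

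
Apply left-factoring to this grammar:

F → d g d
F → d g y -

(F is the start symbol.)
F → d g F'
F' → d
F' → y -

Left-factoring transforms A → αβ₁ | αβ₂ into A → αA' and A' → β₁ | β₂
(α is the longest common prefix among the alternatives). Repeat until
no nonterminal has two alternatives with a common prefix.

Round 1: F has alternatives sharing prefix 'd g'. Introduce F': F → d g F'
  Add: F' → d
  Add: F' → y -

No remaining common prefixes — done.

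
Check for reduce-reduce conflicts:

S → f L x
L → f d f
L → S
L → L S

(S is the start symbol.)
No reduce-reduce conflicts

Augment with S' → S and build the canonical LR(0) collection (I0 = CLOSURE({[S' → . S]}), then GOTO on every symbol after a dot until no new states appear). It has 10 states:
  I0: { [S → . f L x], [S' → . S] }  — shift
  I1: { [S' → S .] }  — accept
  I2: { [L → . L S], [L → . S], [L → . f d f], [S → . f L x], [S → f . L x] }  — shift
  I3: { [L → L . S], [S → . f L x], [S → f L . x] }  — shift
  I4: { [L → S .] }  — reduce
  I5: { [L → . L S], [L → . S], [L → . f d f], [L → f . d f], [S → . f L x], [S → f . L x] }  — shift
  I6: { [L → f d . f] }  — shift
  I7: { [L → f d f .] }  — reduce
  I8: { [L → L S .] }  — reduce
  I9: { [S → f L x .] }  — reduce

No state contains more than one complete item.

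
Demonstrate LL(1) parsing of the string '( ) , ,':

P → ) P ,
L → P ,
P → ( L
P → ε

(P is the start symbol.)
LL(1) parsing maintains a stack (initially the start symbol over $) and the input. At each step: if the stack top is a terminal, match it against the current input token; if it is a non-terminal N, replace it with the RHS of M[N, lookahead] (the unique production whose predict set contains the lookahead).

Stack is shown with the top on the left.

Stack      Input      Action
----------------------------
P $        ( ) , , $  output P → ( L
( L $      ( ) , , $  match '('
L $        ) , , $    output L → P ,
P , $      ) , , $    output P → ) P ,
) P , , $  ) , , $    match ')'
P , , $    , , $      output P → ε
, , $      , , $      match ','
, $        , $        match ','
$          $          accept

The string is accepted.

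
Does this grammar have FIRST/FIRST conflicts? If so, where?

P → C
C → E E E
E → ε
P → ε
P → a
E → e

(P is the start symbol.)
Yes. P → C / P → ε on { ε }

FIRST sets of the non-terminals at (or reachable through a nullable prefix from) the front of some alternative:
  FIRST(C) = { 'e', ε }

Productions for P:
  P → C: FIRST = { 'e', ε }
  P → ε: FIRST = { ε }
  P → a: FIRST = { 'a' }
Productions for E:
  E → ε: FIRST = { ε }
  E → e: FIRST = { 'e' }
C has only one production, so no FIRST/FIRST conflict is possible there.

Conflict for P: P → C and P → ε
  Overlap: { ε }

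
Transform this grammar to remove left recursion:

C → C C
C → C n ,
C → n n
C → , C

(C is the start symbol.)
C → n n C'
C → , C C'
C' → C C'
C' → n , C'
C' → ε

C is directly left-recursive. The standard transformation for
  A → A α₁ | ... | A α_m | β₁ | ... | β_n
is
  A  → β₁ A' | ... | β_n A'
  A' → α₁ A' | ... | α_m A' | ε

C → n n becomes C → n n C'
C → , C becomes C → , C C'
C → C C becomes C' → C C'
C → C n , becomes C' → n , C'
Add C' → ε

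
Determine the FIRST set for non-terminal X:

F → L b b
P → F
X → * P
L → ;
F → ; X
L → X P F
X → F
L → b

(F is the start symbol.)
{ '*', ';', 'b' }

To compute FIRST(X), examine every production with X on the left-hand side, reading each right-hand side left to right until a non-nullable symbol is reached.

FIRST sets of the other non-terminals involved (by the same procedure, iterated to a fixed point):
  FIRST(F) = { '*', ';', 'b' }

From X → * P:
  - '*' is a terminal: add '*' and stop
From X → F:
  - F is a non-terminal: add FIRST(F) \ {ε} = { '*', ';', 'b' }
    F is not nullable, so stop

Collecting: FIRST(X) = { '*', ';', 'b' }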